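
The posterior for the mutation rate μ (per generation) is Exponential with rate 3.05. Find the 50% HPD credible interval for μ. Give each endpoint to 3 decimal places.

The exponential density is strictly decreasing on [0, ∞), so the HPD interval is anchored at 0: [0, q] with P(μ ≤ q) = 0.50.
q = −ln(1 − 0.50) / 3.05 = 0.6931 / 3.05 = 0.227.

[0.000, 0.227]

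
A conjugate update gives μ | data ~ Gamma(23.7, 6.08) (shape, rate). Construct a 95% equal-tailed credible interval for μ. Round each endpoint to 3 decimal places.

Posterior: Gamma(shape 23.7, rate 6.08).
Equal-tailed 95% interval: Gamma(23.7, 6.08) quantiles at 0.025 and 0.975.
Posterior mean ≈ 3.898, SD ≈ 0.801; a Normal approximation gives roughly [2.329, 5.467].
Exact: lower = 2.490; upper = 5.617.

[2.490, 5.617]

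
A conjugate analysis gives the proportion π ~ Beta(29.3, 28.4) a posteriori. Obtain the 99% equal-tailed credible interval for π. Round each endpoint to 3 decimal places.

Posterior: Beta(29.3, 28.4).
Equal-tailed 99% interval: the 0.005 and 0.995 quantiles of Beta(29.3, 28.4).
Posterior mean ≈ 0.508, SD ≈ 0.065; a Normal approximation gives roughly [0.340, 0.676].
Exact: F⁻¹(0.005) = 0.342; F⁻¹(0.995) = 0.673.

[0.342, 0.673]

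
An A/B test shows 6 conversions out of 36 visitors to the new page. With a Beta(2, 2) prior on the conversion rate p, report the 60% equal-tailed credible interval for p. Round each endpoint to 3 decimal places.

[0.146, 0.251]

Posterior: Beta(2+6, 2+30) = Beta(8, 32).
Equal-tailed 60% interval: the 0.2 and 0.8 quantiles of Beta(8, 32).
Posterior mean ≈ 0.200, SD ≈ 0.062; a Normal approximation gives roughly [0.147, 0.253].
Exact: F⁻¹(0.2) = 0.146; F⁻¹(0.8) = 0.251.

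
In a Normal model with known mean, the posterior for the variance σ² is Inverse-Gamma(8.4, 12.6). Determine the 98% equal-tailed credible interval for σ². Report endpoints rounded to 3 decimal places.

[0.761, 4.008]

Inverse-Gamma(8.4, 12.6) quantiles: F⁻¹(0.01) and F⁻¹(0.99).
Equivalently, 1/σ² ~ Gamma(8.4, rate = 12.6); invert its 0.99 and 0.01 quantiles.
Posterior mean ≈ 1.703, SD ≈ 0.673; a Normal approximation gives roughly [0.137, 3.268].
Exact: lower = 0.761; upper = 4.008.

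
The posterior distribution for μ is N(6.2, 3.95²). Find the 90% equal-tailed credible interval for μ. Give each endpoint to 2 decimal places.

The posterior is symmetric, so the 90% equal-tailed interval is μ = 6.2 ± z·3.95 with z = 1.645.
Half-width: 1.645 × 3.95 = 6.50.
6.2 − 6.50 = -0.30; 6.2 + 6.50 = 12.70.

[-0.30, 12.70]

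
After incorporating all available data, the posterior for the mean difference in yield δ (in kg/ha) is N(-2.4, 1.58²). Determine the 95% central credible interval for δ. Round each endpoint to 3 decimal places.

The posterior is symmetric, so the 95% equal-tailed interval is δ = -2.4 ± z·1.58 with z = 1.960.
Half-width: 1.960 × 1.58 = 3.097.
-2.4 − 3.097 = -5.497; -2.4 + 3.097 = 0.697.

[-5.497, 0.697]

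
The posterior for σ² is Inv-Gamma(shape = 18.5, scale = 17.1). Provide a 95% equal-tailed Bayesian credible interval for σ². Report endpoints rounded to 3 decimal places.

[0.614, 1.547]

Inverse-Gamma(18.5, 17.1) quantiles: F⁻¹(0.025) and F⁻¹(0.975).
Equivalently, 1/σ² ~ Gamma(18.5, rate = 17.1); invert its 0.975 and 0.025 quantiles.
Posterior mean ≈ 0.977, SD ≈ 0.241; a Normal approximation gives roughly [0.506, 1.449].
Exact: lower = 0.614; upper = 1.547.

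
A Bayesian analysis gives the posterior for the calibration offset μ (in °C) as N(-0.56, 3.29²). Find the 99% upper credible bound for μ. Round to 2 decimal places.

7.09

Need U with P(μ ≤ U) = 0.99: U = -0.56 + z_{0.01}·3.29.
z = 2.326; U = -0.56 + 2.326 × 3.29 = 7.09.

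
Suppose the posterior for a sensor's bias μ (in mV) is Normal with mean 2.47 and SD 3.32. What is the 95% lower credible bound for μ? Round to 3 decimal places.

-2.991

Need L with P(μ ≥ L) = 0.95: L = 2.47 − z_{0.05}·3.32.
z = 1.645; L = 2.47 − 1.645 × 3.32 = -2.991.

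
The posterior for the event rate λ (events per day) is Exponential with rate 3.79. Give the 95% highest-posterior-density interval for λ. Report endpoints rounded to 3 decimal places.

[0.000, 0.790]

The exponential density is strictly decreasing on [0, ∞), so the HPD interval is anchored at 0: [0, q] with P(λ ≤ q) = 0.95.
q = −ln(1 − 0.95) / 3.79 = 2.9957 / 3.79 = 0.790.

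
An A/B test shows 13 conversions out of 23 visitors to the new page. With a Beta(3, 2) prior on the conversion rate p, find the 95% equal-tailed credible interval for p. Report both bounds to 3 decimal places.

[0.388, 0.745]

Posterior: Beta(3+13, 2+10) = Beta(16, 12).
Equal-tailed 95% interval: the 0.025 and 0.975 quantiles of Beta(16, 12).
Posterior mean ≈ 0.571, SD ≈ 0.092; a Normal approximation gives roughly [0.391, 0.752].
Exact: F⁻¹(0.025) = 0.388; F⁻¹(0.975) = 0.745.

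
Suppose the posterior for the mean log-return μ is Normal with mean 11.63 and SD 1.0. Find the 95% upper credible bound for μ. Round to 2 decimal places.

Need U with P(μ ≤ U) = 0.95: U = 11.63 + z_{0.05}·1.0.
z = 1.645; U = 11.63 + 1.645 × 1.0 = 13.27.

13.27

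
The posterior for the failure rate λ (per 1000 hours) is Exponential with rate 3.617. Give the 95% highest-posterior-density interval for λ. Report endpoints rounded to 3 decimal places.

The exponential density is strictly decreasing on [0, ∞), so the HPD interval is anchored at 0: [0, q] with P(λ ≤ q) = 0.95.
q = −ln(1 − 0.95) / 3.617 = 2.9957 / 3.617 = 0.828.

[0.000, 0.828]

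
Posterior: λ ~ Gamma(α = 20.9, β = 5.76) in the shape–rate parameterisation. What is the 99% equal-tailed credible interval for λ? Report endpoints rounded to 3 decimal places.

Posterior: Gamma(shape 20.9, rate 5.76).
Equal-tailed 99% interval: Gamma(20.9, 5.76) quantiles at 0.005 and 0.995.
Posterior mean ≈ 3.628, SD ≈ 0.794; a Normal approximation gives roughly [1.584, 5.673].
Exact: lower = 1.909; upper = 5.996.

[1.909, 5.996]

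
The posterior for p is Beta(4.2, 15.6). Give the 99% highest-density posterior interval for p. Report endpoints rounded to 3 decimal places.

[0.032, 0.462]

The posterior is unimodal and skewed, so the HPD interval has equal density at both endpoints and is the shortest 99% interval.
Solving f(0.032) = f(0.462) with F(0.462) − F(0.032) = 0.99 gives [0.032, 0.462].
For comparison, the equal-tailed interval is [0.043, 0.484]; the HPD is narrower and shifted toward the mode.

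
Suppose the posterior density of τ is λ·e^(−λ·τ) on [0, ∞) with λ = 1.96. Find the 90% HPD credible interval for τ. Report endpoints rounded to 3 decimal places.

The exponential density is strictly decreasing on [0, ∞), so the HPD interval is anchored at 0: [0, q] with P(τ ≤ q) = 0.90.
q = −ln(1 − 0.90) / 1.96 = 2.3026 / 1.96 = 1.175.

[0.000, 1.175]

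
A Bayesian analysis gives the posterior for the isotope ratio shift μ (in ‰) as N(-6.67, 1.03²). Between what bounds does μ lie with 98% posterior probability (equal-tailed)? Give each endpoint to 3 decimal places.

The posterior is symmetric, so the 98% equal-tailed interval is μ = -6.67 ± z·1.03 with z = 2.326.
Half-width: 2.326 × 1.03 = 2.396.
-6.67 − 2.396 = -9.066; -6.67 + 2.396 = -4.274.

[-9.066, -4.274]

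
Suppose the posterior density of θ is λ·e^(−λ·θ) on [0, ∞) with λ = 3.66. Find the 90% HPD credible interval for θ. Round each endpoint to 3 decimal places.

[0.000, 0.629]

The exponential density is strictly decreasing on [0, ∞), so the HPD interval is anchored at 0: [0, q] with P(θ ≤ q) = 0.90.
q = −ln(1 − 0.90) / 3.66 = 2.3026 / 3.66 = 0.629.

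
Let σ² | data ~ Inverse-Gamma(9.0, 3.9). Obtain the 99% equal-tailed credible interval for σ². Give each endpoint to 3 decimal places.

[0.210, 1.245]

Inverse-Gamma(9.0, 3.9) quantiles: F⁻¹(0.005) and F⁻¹(0.995).
Equivalently, 1/σ² ~ Gamma(9.0, rate = 3.9); invert its 0.995 and 0.005 quantiles.
Posterior mean ≈ 0.487, SD ≈ 0.184; a Normal approximation gives roughly [0.013, 0.962].
Exact: lower = 0.210; upper = 1.245.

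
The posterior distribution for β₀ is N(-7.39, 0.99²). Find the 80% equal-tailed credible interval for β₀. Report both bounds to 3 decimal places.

[-8.659, -6.121]

The posterior is symmetric, so the 80% equal-tailed interval is β₀ = -7.39 ± z·0.99 with z = 1.282.
Half-width: 1.282 × 0.99 = 1.269.
-7.39 − 1.269 = -8.659; -7.39 + 1.269 = -6.121.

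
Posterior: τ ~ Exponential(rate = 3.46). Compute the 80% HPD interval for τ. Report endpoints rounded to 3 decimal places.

The exponential density is strictly decreasing on [0, ∞), so the HPD interval is anchored at 0: [0, q] with P(τ ≤ q) = 0.80.
q = −ln(1 − 0.80) / 3.46 = 1.6094 / 3.46 = 0.465.

[0.000, 0.465]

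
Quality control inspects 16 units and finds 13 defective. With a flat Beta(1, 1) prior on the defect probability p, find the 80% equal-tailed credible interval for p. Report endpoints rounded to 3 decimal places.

Posterior: Beta(1+13, 1+3) = Beta(14, 4).
Equal-tailed 80% interval: the 0.1 and 0.9 quantiles of Beta(14, 4).
Posterior mean ≈ 0.778, SD ≈ 0.095; a Normal approximation gives roughly [0.656, 0.900].
Exact: F⁻¹(0.1) = 0.648; F⁻¹(0.9) = 0.893.

[0.648, 0.893]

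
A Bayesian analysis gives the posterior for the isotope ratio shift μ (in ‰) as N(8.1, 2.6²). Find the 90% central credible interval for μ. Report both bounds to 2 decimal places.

[3.82, 12.38]

The posterior is symmetric, so the 90% equal-tailed interval is μ = 8.1 ± z·2.6 with z = 1.645.
Half-width: 1.645 × 2.6 = 4.28.
8.1 − 4.28 = 3.82; 8.1 + 4.28 = 12.38.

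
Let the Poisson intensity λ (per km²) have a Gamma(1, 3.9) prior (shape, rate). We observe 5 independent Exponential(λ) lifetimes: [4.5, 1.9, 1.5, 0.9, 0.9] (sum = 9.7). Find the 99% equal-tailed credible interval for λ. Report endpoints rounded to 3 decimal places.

[0.113, 1.040]

Posterior: Gamma(1+5, 3.9+9.7) = Gamma(6, 13.6) (shape, rate).
Equal-tailed 99% interval: Gamma(6, 13.6) quantiles at 0.005 and 0.995.
Posterior mean ≈ 0.441, SD ≈ 0.180; a Normal approximation gives roughly [-0.023, 0.905].
Exact: lower = 0.113; upper = 1.040.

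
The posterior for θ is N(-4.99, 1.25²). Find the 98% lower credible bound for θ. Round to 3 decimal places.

Need L with P(θ ≥ L) = 0.98: L = -4.99 − z_{0.02}·1.25.
z = 2.054; L = -4.99 − 2.054 × 1.25 = -7.557.

-7.557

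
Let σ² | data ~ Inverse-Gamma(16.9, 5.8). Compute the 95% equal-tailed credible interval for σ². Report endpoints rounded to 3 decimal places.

[0.224, 0.590]

Inverse-Gamma(16.9, 5.8) quantiles: F⁻¹(0.025) and F⁻¹(0.975).
Equivalently, 1/σ² ~ Gamma(16.9, rate = 5.8); invert its 0.975 and 0.025 quantiles.
Posterior mean ≈ 0.365, SD ≈ 0.095; a Normal approximation gives roughly [0.180, 0.550].
Exact: lower = 0.224; upper = 0.590.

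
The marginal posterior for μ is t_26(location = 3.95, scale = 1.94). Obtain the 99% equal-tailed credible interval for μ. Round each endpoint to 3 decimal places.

[-1.441, 9.341]

The t_26 distribution is symmetric; the 99% interval is 3.95 ± t·1.94 with t_{0.995,26} = 2.779.
Half-width: 2.779 × 1.94 = 5.391.
3.95 − 5.391 = -1.441; 3.95 + 5.391 = 9.341.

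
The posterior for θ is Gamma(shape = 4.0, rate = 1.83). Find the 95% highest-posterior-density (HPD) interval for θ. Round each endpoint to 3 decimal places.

[0.389, 4.343]

The posterior is unimodal and skewed, so the HPD interval has equal density at both endpoints and is the shortest 95% interval.
Solving f(0.389) = f(4.343) with F(4.343) − F(0.389) = 0.95 gives [0.389, 4.343].
For comparison, the equal-tailed interval is [0.596, 4.791]; the HPD is narrower and shifted toward the mode.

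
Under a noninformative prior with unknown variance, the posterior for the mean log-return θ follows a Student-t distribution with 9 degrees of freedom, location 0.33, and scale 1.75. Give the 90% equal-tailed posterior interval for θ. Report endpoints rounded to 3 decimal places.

The t_9 distribution is symmetric; the 90% interval is 0.33 ± t·1.75 with t_{0.95,9} = 1.833.
Half-width: 1.833 × 1.75 = 3.208.
0.33 − 3.208 = -2.878; 0.33 + 3.208 = 3.538.

[-2.878, 3.538]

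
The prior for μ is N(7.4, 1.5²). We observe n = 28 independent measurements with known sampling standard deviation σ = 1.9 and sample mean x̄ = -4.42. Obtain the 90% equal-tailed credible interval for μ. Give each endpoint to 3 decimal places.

[-4.354, -3.205]

Posterior precision = 1/1.5² + 28/1.9² = 0.4444 + 7.7562 = 8.2007, so posterior SD = 0.3492.
Posterior mean = (7.4/1.5² + 28·-4.42/1.9²) / 8.2007 = -3.7794.
Interval: -3.7794 ± 1.645 × 0.3492 → [-4.354, -3.205].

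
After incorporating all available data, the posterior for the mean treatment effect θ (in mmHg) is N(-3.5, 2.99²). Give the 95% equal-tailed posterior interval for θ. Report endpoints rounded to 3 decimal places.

The posterior is symmetric, so the 95% equal-tailed interval is θ = -3.5 ± z·2.99 with z = 1.960.
Half-width: 1.960 × 2.99 = 5.860.
-3.5 − 5.860 = -9.360; -3.5 + 5.860 = 2.360.

[-9.360, 2.360]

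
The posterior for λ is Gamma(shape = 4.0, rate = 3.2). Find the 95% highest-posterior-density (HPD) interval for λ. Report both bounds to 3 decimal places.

The posterior is unimodal and skewed, so the HPD interval has equal density at both endpoints and is the shortest 95% interval.
Solving f(0.223) = f(2.484) with F(2.484) − F(0.223) = 0.95 gives [0.223, 2.484].
For comparison, the equal-tailed interval is [0.341, 2.740]; the HPD is narrower and shifted toward the mode.

[0.223, 2.484]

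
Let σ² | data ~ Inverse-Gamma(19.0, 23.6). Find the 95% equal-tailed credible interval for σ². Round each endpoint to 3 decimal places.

[0.830, 2.063]

Inverse-Gamma(19.0, 23.6) quantiles: F⁻¹(0.025) and F⁻¹(0.975).
Equivalently, 1/σ² ~ Gamma(19.0, rate = 23.6); invert its 0.975 and 0.025 quantiles.
Posterior mean ≈ 1.311, SD ≈ 0.318; a Normal approximation gives roughly [0.688, 1.934].
Exact: lower = 0.830; upper = 2.063.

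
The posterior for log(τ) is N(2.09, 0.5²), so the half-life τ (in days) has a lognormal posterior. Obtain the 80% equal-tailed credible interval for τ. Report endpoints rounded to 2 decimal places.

[4.26, 15.34]

On the log scale the 80% interval is 2.09 ± 1.282 × 0.5 = [1.4492, 2.7308].
Exponentiate: [e^1.4492, e^2.7308] = [4.26, 15.34].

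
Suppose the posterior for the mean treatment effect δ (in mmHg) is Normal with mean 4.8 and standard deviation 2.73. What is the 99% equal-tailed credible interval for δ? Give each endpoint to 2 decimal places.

The posterior is symmetric, so the 99% equal-tailed interval is δ = 4.8 ± z·2.73 with z = 2.576.
Half-width: 2.576 × 2.73 = 7.03.
4.8 − 7.03 = -2.23; 4.8 + 7.03 = 11.83.

[-2.23, 11.83]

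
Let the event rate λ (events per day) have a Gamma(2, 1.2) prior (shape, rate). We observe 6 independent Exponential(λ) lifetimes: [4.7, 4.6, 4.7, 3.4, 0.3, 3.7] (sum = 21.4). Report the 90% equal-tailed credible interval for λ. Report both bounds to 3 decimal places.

Posterior: Gamma(2+6, 1.2+21.4) = Gamma(8, 22.6) (shape, rate).
Equal-tailed 90% interval: Gamma(8, 22.6) quantiles at 0.05 and 0.95.
Posterior mean ≈ 0.354, SD ≈ 0.125; a Normal approximation gives roughly [0.148, 0.560].
Exact: lower = 0.176; upper = 0.582.

[0.176, 0.582]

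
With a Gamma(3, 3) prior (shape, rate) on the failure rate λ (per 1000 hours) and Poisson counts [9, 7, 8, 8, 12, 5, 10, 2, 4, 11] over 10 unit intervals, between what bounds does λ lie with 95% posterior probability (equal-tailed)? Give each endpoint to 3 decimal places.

[4.811, 7.488]

Posterior: Gamma(3+76, 3+10) = Gamma(79, 13) (shape, rate).
Equal-tailed 95% interval: Gamma(79, 13) quantiles at 0.025 and 0.975.
Posterior mean ≈ 6.077, SD ≈ 0.684; a Normal approximation gives roughly [4.737, 7.417].
Exact: lower = 4.811; upper = 7.488.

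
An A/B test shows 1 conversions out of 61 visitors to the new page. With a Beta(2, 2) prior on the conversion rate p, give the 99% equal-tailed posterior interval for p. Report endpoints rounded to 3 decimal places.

[0.005, 0.137]

Posterior: Beta(2+1, 2+60) = Beta(3, 62).
Equal-tailed 99% interval: the 0.005 and 0.995 quantiles of Beta(3, 62).
Posterior mean ≈ 0.046, SD ≈ 0.026; a Normal approximation gives roughly [-0.020, 0.113].
Exact: F⁻¹(0.005) = 0.005; F⁻¹(0.995) = 0.137.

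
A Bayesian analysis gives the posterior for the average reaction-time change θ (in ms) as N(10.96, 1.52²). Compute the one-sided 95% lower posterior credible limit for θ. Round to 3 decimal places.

Need L with P(θ ≥ L) = 0.95: L = 10.96 − z_{0.05}·1.52.
z = 1.645; L = 10.96 − 1.645 × 1.52 = 8.460.

8.460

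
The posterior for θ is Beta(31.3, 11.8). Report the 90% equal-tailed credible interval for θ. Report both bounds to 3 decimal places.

[0.610, 0.830]

Posterior: Beta(31.3, 11.8).
Equal-tailed 90% interval: the 0.05 and 0.95 quantiles of Beta(31.3, 11.8).
Posterior mean ≈ 0.726, SD ≈ 0.067; a Normal approximation gives roughly [0.616, 0.837].
Exact: F⁻¹(0.05) = 0.610; F⁻¹(0.95) = 0.830.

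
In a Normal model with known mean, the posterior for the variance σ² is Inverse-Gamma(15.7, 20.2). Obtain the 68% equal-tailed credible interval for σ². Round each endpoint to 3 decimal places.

Inverse-Gamma(15.7, 20.2) quantiles: F⁻¹(0.16) and F⁻¹(0.84).
Equivalently, 1/σ² ~ Gamma(15.7, rate = 20.2); invert its 0.84 and 0.16 quantiles.
Posterior mean ≈ 1.374, SD ≈ 0.371; a Normal approximation gives roughly [1.005, 1.743].
Exact: lower = 1.031; upper = 1.712.

[1.031, 1.712]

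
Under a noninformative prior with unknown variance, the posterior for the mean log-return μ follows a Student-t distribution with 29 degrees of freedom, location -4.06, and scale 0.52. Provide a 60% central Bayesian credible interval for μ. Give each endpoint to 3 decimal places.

[-4.504, -3.616]

The t_29 distribution is symmetric; the 60% interval is -4.06 ± t·0.52 with t_{0.8,29} = 0.854.
Half-width: 0.854 × 0.52 = 0.444.
-4.06 − 0.444 = -4.504; -4.06 + 0.444 = -3.616.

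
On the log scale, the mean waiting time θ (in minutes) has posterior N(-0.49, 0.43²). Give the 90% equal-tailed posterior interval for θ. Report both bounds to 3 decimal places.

[0.302, 1.243]

On the log scale the 90% interval is -0.49 ± 1.645 × 0.43 = [-1.1973, 0.2173].
Exponentiate: [e^-1.1973, e^0.2173] = [0.302, 1.243].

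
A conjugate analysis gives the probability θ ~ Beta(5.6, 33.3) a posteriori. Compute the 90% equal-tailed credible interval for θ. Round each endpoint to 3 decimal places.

[0.064, 0.245]

Posterior: Beta(5.6, 33.3).
Equal-tailed 90% interval: the 0.05 and 0.95 quantiles of Beta(5.6, 33.3).
Posterior mean ≈ 0.144, SD ≈ 0.056; a Normal approximation gives roughly [0.053, 0.235].
Exact: F⁻¹(0.05) = 0.064; F⁻¹(0.95) = 0.245.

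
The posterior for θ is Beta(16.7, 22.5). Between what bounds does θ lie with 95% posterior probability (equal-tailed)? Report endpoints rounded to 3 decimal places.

Posterior: Beta(16.7, 22.5).
Equal-tailed 95% interval: the 0.025 and 0.975 quantiles of Beta(16.7, 22.5).
Posterior mean ≈ 0.426, SD ≈ 0.078; a Normal approximation gives roughly [0.273, 0.579].
Exact: F⁻¹(0.025) = 0.278; F⁻¹(0.975) = 0.582.

[0.278, 0.582]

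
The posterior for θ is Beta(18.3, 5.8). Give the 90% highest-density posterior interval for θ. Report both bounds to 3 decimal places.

[0.624, 0.899]

The posterior is unimodal and skewed, so the HPD interval has equal density at both endpoints and is the shortest 90% interval.
Solving f(0.624) = f(0.899) with F(0.899) − F(0.624) = 0.90 gives [0.624, 0.899].
For comparison, the equal-tailed interval is [0.607, 0.887]; the HPD is narrower and shifted toward the mode.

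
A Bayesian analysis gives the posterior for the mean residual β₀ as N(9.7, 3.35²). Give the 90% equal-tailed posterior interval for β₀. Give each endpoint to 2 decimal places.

The posterior is symmetric, so the 90% equal-tailed interval is β₀ = 9.7 ± z·3.35 with z = 1.645.
Half-width: 1.645 × 3.35 = 5.51.
9.7 − 5.51 = 4.19; 9.7 + 5.51 = 15.21.

[4.19, 15.21]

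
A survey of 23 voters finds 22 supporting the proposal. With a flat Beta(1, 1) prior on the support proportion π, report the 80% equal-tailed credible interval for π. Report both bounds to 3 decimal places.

[0.847, 0.978]

Posterior: Beta(1+22, 1+1) = Beta(23, 2).
Equal-tailed 80% interval: the 0.1 and 0.9 quantiles of Beta(23, 2).
Posterior mean ≈ 0.920, SD ≈ 0.053; a Normal approximation gives roughly [0.852, 0.988].
Exact: F⁻¹(0.1) = 0.847; F⁻¹(0.9) = 0.978.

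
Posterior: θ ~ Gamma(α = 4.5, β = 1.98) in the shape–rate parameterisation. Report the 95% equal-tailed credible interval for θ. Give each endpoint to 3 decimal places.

[0.682, 4.804]

Posterior: Gamma(shape 4.5, rate 1.98).
Equal-tailed 95% interval: Gamma(4.5, 1.98) quantiles at 0.025 and 0.975.
Posterior mean ≈ 2.273, SD ≈ 1.071; a Normal approximation gives roughly [0.173, 4.373].
Exact: lower = 0.682; upper = 4.804.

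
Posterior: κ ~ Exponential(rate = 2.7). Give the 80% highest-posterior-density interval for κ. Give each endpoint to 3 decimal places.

[0.000, 0.596]

The exponential density is strictly decreasing on [0, ∞), so the HPD interval is anchored at 0: [0, q] with P(κ ≤ q) = 0.80.
q = −ln(1 − 0.80) / 2.7 = 1.6094 / 2.7 = 0.596.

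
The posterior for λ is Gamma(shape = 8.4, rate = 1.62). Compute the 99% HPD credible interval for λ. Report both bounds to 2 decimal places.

[1.46, 10.43]

The posterior is unimodal and skewed, so the HPD interval has equal density at both endpoints and is the shortest 99% interval.
Solving f(1.46) = f(10.43) with F(10.43) − F(1.46) = 0.99 gives [1.46, 10.43].
For comparison, the equal-tailed interval is [1.72, 10.93]; the HPD is narrower and shifted toward the mode.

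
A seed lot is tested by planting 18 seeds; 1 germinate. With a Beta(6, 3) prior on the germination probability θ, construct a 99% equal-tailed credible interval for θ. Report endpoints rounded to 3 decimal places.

[0.085, 0.498]

Posterior: Beta(6+1, 3+17) = Beta(7, 20).
Equal-tailed 99% interval: the 0.005 and 0.995 quantiles of Beta(7, 20).
Posterior mean ≈ 0.259, SD ≈ 0.083; a Normal approximation gives roughly [0.046, 0.473].
Exact: F⁻¹(0.005) = 0.085; F⁻¹(0.995) = 0.498.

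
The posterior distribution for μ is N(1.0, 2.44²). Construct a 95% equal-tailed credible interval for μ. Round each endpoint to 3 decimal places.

[-3.782, 5.782]

The posterior is symmetric, so the 95% equal-tailed interval is μ = 1.0 ± z·2.44 with z = 1.960.
Half-width: 1.960 × 2.44 = 4.782.
1.0 − 4.782 = -3.782; 1.0 + 4.782 = 5.782.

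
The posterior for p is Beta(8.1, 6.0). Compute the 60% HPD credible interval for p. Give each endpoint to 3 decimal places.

The posterior is unimodal and skewed, so the HPD interval has equal density at both endpoints and is the shortest 60% interval.
Solving f(0.473) = f(0.695) with F(0.695) − F(0.473) = 0.60 gives [0.473, 0.695].
For comparison, the equal-tailed interval is [0.464, 0.687]; the HPD is narrower and shifted toward the mode.

[0.473, 0.695]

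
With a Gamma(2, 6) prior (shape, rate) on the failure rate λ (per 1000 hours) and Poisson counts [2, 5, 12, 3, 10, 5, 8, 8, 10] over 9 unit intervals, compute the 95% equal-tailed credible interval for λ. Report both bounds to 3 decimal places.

Posterior: Gamma(2+63, 6+9) = Gamma(65, 15) (shape, rate).
Equal-tailed 95% interval: Gamma(65, 15) quantiles at 0.025 and 0.975.
Posterior mean ≈ 4.333, SD ≈ 0.537; a Normal approximation gives roughly [3.280, 5.387].
Exact: lower = 3.344; upper = 5.448.

[3.344, 5.448]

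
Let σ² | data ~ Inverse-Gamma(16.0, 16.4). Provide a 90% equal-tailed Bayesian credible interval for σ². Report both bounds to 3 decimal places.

[0.710, 1.634]

Inverse-Gamma(16.0, 16.4) quantiles: F⁻¹(0.05) and F⁻¹(0.95).
Equivalently, 1/σ² ~ Gamma(16.0, rate = 16.4); invert its 0.95 and 0.05 quantiles.
Posterior mean ≈ 1.093, SD ≈ 0.292; a Normal approximation gives roughly [0.613, 1.574].
Exact: lower = 0.710; upper = 1.634.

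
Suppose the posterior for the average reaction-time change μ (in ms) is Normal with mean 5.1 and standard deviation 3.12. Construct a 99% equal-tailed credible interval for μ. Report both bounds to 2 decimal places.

The posterior is symmetric, so the 99% equal-tailed interval is μ = 5.1 ± z·3.12 with z = 2.576.
Half-width: 2.576 × 3.12 = 8.04.
5.1 − 8.04 = -2.94; 5.1 + 8.04 = 13.14.

[-2.94, 13.14]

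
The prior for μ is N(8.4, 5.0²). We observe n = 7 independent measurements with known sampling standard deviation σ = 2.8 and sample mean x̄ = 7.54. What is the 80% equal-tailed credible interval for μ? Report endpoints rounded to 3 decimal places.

Posterior precision = 1/5.0² + 7/2.8² = 0.0400 + 0.8929 = 0.9329, so posterior SD = 1.0354.
Posterior mean = (8.4/5.0² + 7·7.54/2.8²) / 0.9329 = 7.5769.
Interval: 7.5769 ± 1.282 × 1.0354 → [6.250, 8.904].

[6.250, 8.904]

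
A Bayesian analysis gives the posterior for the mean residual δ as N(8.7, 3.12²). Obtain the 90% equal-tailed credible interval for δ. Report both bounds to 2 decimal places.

The posterior is symmetric, so the 90% equal-tailed interval is δ = 8.7 ± z·3.12 with z = 1.645.
Half-width: 1.645 × 3.12 = 5.13.
8.7 − 5.13 = 3.57; 8.7 + 5.13 = 13.83.

[3.57, 13.83]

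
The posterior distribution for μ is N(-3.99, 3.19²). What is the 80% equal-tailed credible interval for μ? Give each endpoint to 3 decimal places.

The posterior is symmetric, so the 80% equal-tailed interval is μ = -3.99 ± z·3.19 with z = 1.282.
Half-width: 1.282 × 3.19 = 4.088.
-3.99 − 4.088 = -8.078; -3.99 + 4.088 = 0.098.

[-8.078, 0.098]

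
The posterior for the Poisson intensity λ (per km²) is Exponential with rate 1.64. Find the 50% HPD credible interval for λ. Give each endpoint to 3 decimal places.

The exponential density is strictly decreasing on [0, ∞), so the HPD interval is anchored at 0: [0, q] with P(λ ≤ q) = 0.50.
q = −ln(1 − 0.50) / 1.64 = 0.6931 / 1.64 = 0.423.

[0.000, 0.423]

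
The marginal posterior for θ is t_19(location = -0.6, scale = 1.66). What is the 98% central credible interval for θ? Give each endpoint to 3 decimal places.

The t_19 distribution is symmetric; the 98% interval is -0.6 ± t·1.66 with t_{0.99,19} = 2.539.
Half-width: 2.539 × 1.66 = 4.216.
-0.6 − 4.216 = -4.816; -0.6 + 4.216 = 3.616.

[-4.816, 3.616]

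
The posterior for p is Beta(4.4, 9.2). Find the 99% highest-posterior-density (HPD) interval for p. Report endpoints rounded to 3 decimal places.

[0.062, 0.645]

The posterior is unimodal and skewed, so the HPD interval has equal density at both endpoints and is the shortest 99% interval.
Solving f(0.062) = f(0.645) with F(0.645) − F(0.062) = 0.99 gives [0.062, 0.645].
For comparison, the equal-tailed interval is [0.074, 0.664]; the HPD is narrower and shifted toward the mode.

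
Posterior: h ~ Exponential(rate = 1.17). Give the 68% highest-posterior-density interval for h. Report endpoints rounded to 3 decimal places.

[0.000, 0.974]

The exponential density is strictly decreasing on [0, ∞), so the HPD interval is anchored at 0: [0, q] with P(h ≤ q) = 0.68.
q = −ln(1 − 0.68) / 1.17 = 1.1394 / 1.17 = 0.974.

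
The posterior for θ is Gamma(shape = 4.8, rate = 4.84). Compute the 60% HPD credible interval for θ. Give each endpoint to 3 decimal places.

The posterior is unimodal and skewed, so the HPD interval has equal density at both endpoints and is the shortest 60% interval.
Solving f(0.488) = f(1.184) with F(1.184) − F(0.488) = 0.60 gives [0.488, 1.184].
For comparison, the equal-tailed interval is [0.605, 1.339]; the HPD is narrower and shifted toward the mode.

[0.488, 1.184]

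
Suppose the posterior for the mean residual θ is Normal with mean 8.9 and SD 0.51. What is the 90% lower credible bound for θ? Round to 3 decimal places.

8.246

Need L with P(θ ≥ L) = 0.90: L = 8.9 − z_{0.1}·0.51.
z = 1.282; L = 8.9 − 1.282 × 0.51 = 8.246.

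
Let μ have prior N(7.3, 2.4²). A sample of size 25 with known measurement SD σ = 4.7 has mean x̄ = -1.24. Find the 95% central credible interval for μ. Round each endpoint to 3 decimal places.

Posterior precision = 1/2.4² + 25/4.7² = 0.1736 + 1.1317 = 1.3053, so posterior SD = 0.8753.
Posterior mean = (7.3/2.4² + 25·-1.24/4.7²) / 1.3053 = -0.1042.
Interval: -0.1042 ± 1.960 × 0.8753 → [-1.820, 1.611].

[-1.820, 1.611]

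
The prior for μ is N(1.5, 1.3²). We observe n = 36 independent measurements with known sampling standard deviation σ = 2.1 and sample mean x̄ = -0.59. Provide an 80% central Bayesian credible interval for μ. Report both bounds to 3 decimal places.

[-0.882, -0.016]

Posterior precision = 1/1.3² + 36/2.1² = 0.5917 + 8.1633 = 8.7550, so posterior SD = 0.3380.
Posterior mean = (1.5/1.3² + 36·-0.59/2.1²) / 8.7550 = -0.4487.
Interval: -0.4487 ± 1.282 × 0.3380 → [-0.882, -0.016].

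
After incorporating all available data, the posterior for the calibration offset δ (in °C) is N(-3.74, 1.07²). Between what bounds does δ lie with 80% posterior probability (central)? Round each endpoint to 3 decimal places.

[-5.111, -2.369]

The posterior is symmetric, so the 80% equal-tailed interval is δ = -3.74 ± z·1.07 with z = 1.282.
Half-width: 1.282 × 1.07 = 1.371.
-3.74 − 1.371 = -5.111; -3.74 + 1.371 = -2.369.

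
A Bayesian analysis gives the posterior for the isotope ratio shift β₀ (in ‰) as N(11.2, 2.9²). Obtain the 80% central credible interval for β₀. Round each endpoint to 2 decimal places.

[7.48, 14.92]

The posterior is symmetric, so the 80% equal-tailed interval is β₀ = 11.2 ± z·2.9 with z = 1.282.
Half-width: 1.282 × 2.9 = 3.72.
11.2 − 3.72 = 7.48; 11.2 + 3.72 = 14.92.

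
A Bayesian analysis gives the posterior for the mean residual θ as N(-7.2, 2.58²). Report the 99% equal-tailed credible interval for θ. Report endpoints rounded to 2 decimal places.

[-13.85, -0.55]

The posterior is symmetric, so the 99% equal-tailed interval is θ = -7.2 ± z·2.58 with z = 2.576.
Half-width: 2.576 × 2.58 = 6.65.
-7.2 − 6.65 = -13.85; -7.2 + 6.65 = -0.55.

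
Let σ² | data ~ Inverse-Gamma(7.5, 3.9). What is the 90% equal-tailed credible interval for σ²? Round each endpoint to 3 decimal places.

[0.312, 1.074]

Inverse-Gamma(7.5, 3.9) quantiles: F⁻¹(0.05) and F⁻¹(0.95).
Equivalently, 1/σ² ~ Gamma(7.5, rate = 3.9); invert its 0.95 and 0.05 quantiles.
Posterior mean ≈ 0.600, SD ≈ 0.256; a Normal approximation gives roughly [0.179, 1.021].
Exact: lower = 0.312; upper = 1.074.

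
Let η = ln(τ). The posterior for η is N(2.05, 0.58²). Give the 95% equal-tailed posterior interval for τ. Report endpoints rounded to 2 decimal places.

[2.49, 24.21]

On the log scale the 95% interval is 2.05 ± 1.960 × 0.58 = [0.9132, 3.1868].
Exponentiate: [e^0.9132, e^3.1868] = [2.49, 24.21].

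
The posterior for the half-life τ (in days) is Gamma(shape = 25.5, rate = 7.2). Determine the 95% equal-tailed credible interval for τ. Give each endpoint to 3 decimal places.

[2.303, 5.043]

Posterior: Gamma(shape 25.5, rate 7.2).
Equal-tailed 95% interval: Gamma(25.5, 7.2) quantiles at 0.025 and 0.975.
Posterior mean ≈ 3.542, SD ≈ 0.701; a Normal approximation gives roughly [2.167, 4.916].
Exact: lower = 2.303; upper = 5.043.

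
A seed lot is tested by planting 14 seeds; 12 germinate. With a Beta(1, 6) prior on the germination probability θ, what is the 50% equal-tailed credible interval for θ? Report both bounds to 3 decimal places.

[0.549, 0.693]

Posterior: Beta(1+12, 6+2) = Beta(13, 8).
Equal-tailed 50% interval: the 0.25 and 0.75 quantiles of Beta(13, 8).
Posterior mean ≈ 0.619, SD ≈ 0.104; a Normal approximation gives roughly [0.549, 0.689].
Exact: F⁻¹(0.25) = 0.549; F⁻¹(0.75) = 0.693.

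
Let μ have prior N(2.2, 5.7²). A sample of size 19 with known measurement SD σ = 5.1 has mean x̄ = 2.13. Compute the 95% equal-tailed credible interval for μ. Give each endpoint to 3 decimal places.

Posterior precision = 1/5.7² + 19/5.1² = 0.0308 + 0.7305 = 0.7613, so posterior SD = 1.1461.
Posterior mean = (2.2/5.7² + 19·2.13/5.1²) / 0.7613 = 2.1328.
Interval: 2.1328 ± 1.960 × 1.1461 → [-0.114, 4.379].

[-0.114, 4.379]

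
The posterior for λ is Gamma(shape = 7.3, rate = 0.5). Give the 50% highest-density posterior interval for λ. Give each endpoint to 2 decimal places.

The posterior is unimodal and skewed, so the HPD interval has equal density at both endpoints and is the shortest 50% interval.
Solving f(9.47) = f(16.35) with F(16.35) − F(9.47) = 0.50 gives [9.47, 16.35].
For comparison, the equal-tailed interval is [10.69, 17.79]; the HPD is narrower and shifted toward the mode.

[9.47, 16.35]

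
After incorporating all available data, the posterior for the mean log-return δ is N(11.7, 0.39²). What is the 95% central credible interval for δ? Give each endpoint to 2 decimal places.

[10.94, 12.46]

The posterior is symmetric, so the 95% equal-tailed interval is δ = 11.7 ± z·0.39 with z = 1.960.
Half-width: 1.960 × 0.39 = 0.76.
11.7 − 0.76 = 10.94; 11.7 + 0.76 = 12.46.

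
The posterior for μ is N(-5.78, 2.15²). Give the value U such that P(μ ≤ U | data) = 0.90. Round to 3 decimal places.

Need U with P(μ ≤ U) = 0.90: U = -5.78 + z_{0.1}·2.15.
z = 1.282; U = -5.78 + 1.282 × 2.15 = -3.025.

-3.025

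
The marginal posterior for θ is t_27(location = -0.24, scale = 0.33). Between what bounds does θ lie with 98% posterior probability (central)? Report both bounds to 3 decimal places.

[-1.056, 0.576]

The t_27 distribution is symmetric; the 98% interval is -0.24 ± t·0.33 with t_{0.99,27} = 2.473.
Half-width: 2.473 × 0.33 = 0.816.
-0.24 − 0.816 = -1.056; -0.24 + 0.816 = 0.576.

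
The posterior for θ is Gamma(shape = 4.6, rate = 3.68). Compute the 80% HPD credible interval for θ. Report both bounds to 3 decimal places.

[0.448, 1.818]

The posterior is unimodal and skewed, so the HPD interval has equal density at both endpoints and is the shortest 80% interval.
Solving f(0.448) = f(1.818) with F(1.818) − F(0.448) = 0.80 gives [0.448, 1.818].
For comparison, the equal-tailed interval is [0.585, 2.031]; the HPD is narrower and shifted toward the mode.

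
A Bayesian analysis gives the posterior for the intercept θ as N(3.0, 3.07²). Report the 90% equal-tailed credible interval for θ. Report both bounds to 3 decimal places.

The posterior is symmetric, so the 90% equal-tailed interval is θ = 3.0 ± z·3.07 with z = 1.645.
Half-width: 1.645 × 3.07 = 5.050.
3.0 − 5.050 = -2.050; 3.0 + 5.050 = 8.050.

[-2.050, 8.050]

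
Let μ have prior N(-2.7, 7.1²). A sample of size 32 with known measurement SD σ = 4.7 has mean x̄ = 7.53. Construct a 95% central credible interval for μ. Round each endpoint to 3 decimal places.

[5.774, 9.009]

Posterior precision = 1/7.1² + 32/4.7² = 0.0198 + 1.4486 = 1.4685, so posterior SD = 0.8252.
Posterior mean = (-2.7/7.1² + 32·7.53/4.7²) / 1.4685 = 7.3918.
Interval: 7.3918 ± 1.960 × 0.8252 → [5.774, 9.009].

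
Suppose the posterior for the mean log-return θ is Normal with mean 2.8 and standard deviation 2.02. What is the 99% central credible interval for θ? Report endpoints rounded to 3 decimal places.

The posterior is symmetric, so the 99% equal-tailed interval is θ = 2.8 ± z·2.02 with z = 2.576.
Half-width: 2.576 × 2.02 = 5.203.
2.8 − 5.203 = -2.403; 2.8 + 5.203 = 8.003.

[-2.403, 8.003]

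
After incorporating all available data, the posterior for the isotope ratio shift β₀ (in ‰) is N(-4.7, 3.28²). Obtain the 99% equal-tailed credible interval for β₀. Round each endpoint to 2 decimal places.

The posterior is symmetric, so the 99% equal-tailed interval is β₀ = -4.7 ± z·3.28 with z = 2.576.
Half-width: 2.576 × 3.28 = 8.45.
-4.7 − 8.45 = -13.15; -4.7 + 8.45 = 3.75.

[-13.15, 3.75]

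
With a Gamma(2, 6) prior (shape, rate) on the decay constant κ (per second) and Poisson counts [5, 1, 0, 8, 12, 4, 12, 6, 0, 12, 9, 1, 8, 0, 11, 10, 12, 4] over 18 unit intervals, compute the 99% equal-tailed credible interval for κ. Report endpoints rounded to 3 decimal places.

Posterior: Gamma(2+115, 6+18) = Gamma(117, 24) (shape, rate).
Equal-tailed 99% interval: Gamma(117, 24) quantiles at 0.005 and 0.995.
Posterior mean ≈ 4.875, SD ≈ 0.451; a Normal approximation gives roughly [3.714, 6.036].
Exact: lower = 3.792; upper = 6.114.

[3.792, 6.114]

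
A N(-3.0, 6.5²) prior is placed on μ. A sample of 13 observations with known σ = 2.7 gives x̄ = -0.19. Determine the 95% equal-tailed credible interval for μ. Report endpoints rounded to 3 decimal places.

Posterior precision = 1/6.5² + 13/2.7² = 0.0237 + 1.7833 = 1.8069, so posterior SD = 0.7439.
Posterior mean = (-3.0/6.5² + 13·-0.19/2.7²) / 1.8069 = -0.2268.
Interval: -0.2268 ± 1.960 × 0.7439 → [-1.685, 1.231].

[-1.685, 1.231]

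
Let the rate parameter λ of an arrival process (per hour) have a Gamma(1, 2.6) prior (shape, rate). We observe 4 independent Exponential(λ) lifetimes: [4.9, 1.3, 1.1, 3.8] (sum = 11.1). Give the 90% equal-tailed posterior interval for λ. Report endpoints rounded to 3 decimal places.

[0.144, 0.668]

Posterior: Gamma(1+4, 2.6+11.1) = Gamma(5, 13.7) (shape, rate).
Equal-tailed 90% interval: Gamma(5, 13.7) quantiles at 0.05 and 0.95.
Posterior mean ≈ 0.365, SD ≈ 0.163; a Normal approximation gives roughly [0.096, 0.633].
Exact: lower = 0.144; upper = 0.668.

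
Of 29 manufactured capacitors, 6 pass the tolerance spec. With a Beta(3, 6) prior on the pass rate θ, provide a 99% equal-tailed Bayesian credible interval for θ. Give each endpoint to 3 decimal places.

[0.091, 0.433]

Posterior: Beta(3+6, 6+23) = Beta(9, 29).
Equal-tailed 99% interval: the 0.005 and 0.995 quantiles of Beta(9, 29).
Posterior mean ≈ 0.237, SD ≈ 0.068; a Normal approximation gives roughly [0.061, 0.412].
Exact: F⁻¹(0.005) = 0.091; F⁻¹(0.995) = 0.433.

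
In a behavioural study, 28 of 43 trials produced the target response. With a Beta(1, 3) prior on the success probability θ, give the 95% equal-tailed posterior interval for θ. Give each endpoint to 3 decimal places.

[0.475, 0.749]

Posterior: Beta(1+28, 3+15) = Beta(29, 18).
Equal-tailed 95% interval: the 0.025 and 0.975 quantiles of Beta(29, 18).
Posterior mean ≈ 0.617, SD ≈ 0.070; a Normal approximation gives roughly [0.480, 0.755].
Exact: F⁻¹(0.025) = 0.475; F⁻¹(0.975) = 0.749.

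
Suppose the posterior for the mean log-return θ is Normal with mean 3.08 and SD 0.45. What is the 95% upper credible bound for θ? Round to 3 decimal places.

3.820

Need U with P(θ ≤ U) = 0.95: U = 3.08 + z_{0.05}·0.45.
z = 1.645; U = 3.08 + 1.645 × 0.45 = 3.820.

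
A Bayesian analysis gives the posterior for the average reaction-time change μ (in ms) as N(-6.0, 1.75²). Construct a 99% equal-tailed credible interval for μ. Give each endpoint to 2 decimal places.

[-10.51, -1.49]

The posterior is symmetric, so the 99% equal-tailed interval is μ = -6.0 ± z·1.75 with z = 2.576.
Half-width: 2.576 × 1.75 = 4.51.
-6.0 − 4.51 = -10.51; -6.0 + 4.51 = -1.49.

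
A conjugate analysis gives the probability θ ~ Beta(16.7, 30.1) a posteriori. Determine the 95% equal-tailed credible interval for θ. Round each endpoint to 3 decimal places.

[0.228, 0.498]

Posterior: Beta(16.7, 30.1).
Equal-tailed 95% interval: the 0.025 and 0.975 quantiles of Beta(16.7, 30.1).
Posterior mean ≈ 0.357, SD ≈ 0.069; a Normal approximation gives roughly [0.221, 0.493].
Exact: F⁻¹(0.025) = 0.228; F⁻¹(0.975) = 0.498.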